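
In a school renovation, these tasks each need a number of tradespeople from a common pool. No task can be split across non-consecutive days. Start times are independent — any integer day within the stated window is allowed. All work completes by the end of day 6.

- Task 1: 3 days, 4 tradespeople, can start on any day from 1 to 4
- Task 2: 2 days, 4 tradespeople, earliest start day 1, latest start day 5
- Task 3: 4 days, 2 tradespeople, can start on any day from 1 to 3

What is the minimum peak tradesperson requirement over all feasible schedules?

6

Early-start (Task 1@1, Task 2@1, Task 3@1) gives peak 10: d1:10  d2:10  d3:6  d4:2  d5:0  d6:0.
Shift Task 2→4.
Schedule Task 1@1, Task 2@4, Task 3@1: d1:6  d2:6  d3:6  d4:6  d5:4  d6:0 — peak 6.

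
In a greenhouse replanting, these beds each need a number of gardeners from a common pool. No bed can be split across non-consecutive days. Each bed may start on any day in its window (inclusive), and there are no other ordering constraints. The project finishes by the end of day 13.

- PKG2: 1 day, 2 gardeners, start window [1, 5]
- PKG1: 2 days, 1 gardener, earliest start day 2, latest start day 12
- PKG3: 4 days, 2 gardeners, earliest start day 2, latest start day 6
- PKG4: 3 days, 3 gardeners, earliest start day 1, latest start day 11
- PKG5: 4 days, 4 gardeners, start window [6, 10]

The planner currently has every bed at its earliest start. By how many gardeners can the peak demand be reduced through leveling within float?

2

Early-start peak: d1:5  d2:6  d3:6  d4:2  d5:2  d6:4  d7:4  d8:4  d9:4  d10:0  d11:0  d12:0  d13:0 ⇒ 6.
Leveled (PKG2@1, PKG1@2, PKG3@2, PKG4@6, PKG5@9): d1:2  d2:3  d3:3  d4:2  d5:2  d6:3  d7:3  d8:3  d9:4  d10:4  d11:4  d12:4  d13:0 ⇒ 4.
Reduction 6 − 4 = 2.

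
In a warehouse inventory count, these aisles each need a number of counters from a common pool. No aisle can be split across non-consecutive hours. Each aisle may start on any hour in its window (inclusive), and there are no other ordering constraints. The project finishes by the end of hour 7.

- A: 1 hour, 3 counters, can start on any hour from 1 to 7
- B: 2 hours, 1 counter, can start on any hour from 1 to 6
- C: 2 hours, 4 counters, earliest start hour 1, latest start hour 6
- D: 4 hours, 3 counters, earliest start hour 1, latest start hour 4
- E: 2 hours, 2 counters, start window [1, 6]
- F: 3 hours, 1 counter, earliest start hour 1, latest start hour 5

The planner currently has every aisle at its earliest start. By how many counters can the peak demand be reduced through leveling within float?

Early-start peak: h1:14  h2:11  h3:4  h4:3  h5:0  h6:0  h7:0 ⇒ 14.
Leveled (A@1, B@1, C@2, D@4, E@6, F@3): h1:4  h2:5  h3:5  h4:4  h5:4  h6:5  h7:5 ⇒ 5.
Reduction 14 − 5 = 9.

9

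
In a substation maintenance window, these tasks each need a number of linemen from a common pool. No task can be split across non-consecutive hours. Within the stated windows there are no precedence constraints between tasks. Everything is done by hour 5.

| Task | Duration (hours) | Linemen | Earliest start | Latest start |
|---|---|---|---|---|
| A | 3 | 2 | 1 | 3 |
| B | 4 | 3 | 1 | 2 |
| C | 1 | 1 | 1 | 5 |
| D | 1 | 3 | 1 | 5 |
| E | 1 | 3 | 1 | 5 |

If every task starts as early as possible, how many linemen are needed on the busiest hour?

Early-start schedule: A@1, B@1, C@1, D@1, E@1.
Load per hour: hour 1: 12, hour 2: 5, hour 3: 5, hour 4: 3, hour 5: 0.
Peak is 12.

12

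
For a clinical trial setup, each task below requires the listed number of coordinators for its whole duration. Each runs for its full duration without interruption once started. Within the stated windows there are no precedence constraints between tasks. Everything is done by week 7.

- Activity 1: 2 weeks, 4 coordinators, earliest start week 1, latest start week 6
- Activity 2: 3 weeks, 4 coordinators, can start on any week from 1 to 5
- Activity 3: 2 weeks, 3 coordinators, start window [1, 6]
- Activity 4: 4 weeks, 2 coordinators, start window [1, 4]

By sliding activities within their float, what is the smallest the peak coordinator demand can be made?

6

Early-start (Activity 1@1, Activity 2@1, Activity 3@1, Activity 4@1) gives peak 13: w1:13  w2:13  w3:6  w4:2  w5:0  w6:0  w7:0.
Shift Activity 2→3, Activity 3→6.
Schedule Activity 1@1, Activity 2@3, Activity 3@6, Activity 4@1: w1:6  w2:6  w3:6  w4:6  w5:4  w6:3  w7:3 — peak 6.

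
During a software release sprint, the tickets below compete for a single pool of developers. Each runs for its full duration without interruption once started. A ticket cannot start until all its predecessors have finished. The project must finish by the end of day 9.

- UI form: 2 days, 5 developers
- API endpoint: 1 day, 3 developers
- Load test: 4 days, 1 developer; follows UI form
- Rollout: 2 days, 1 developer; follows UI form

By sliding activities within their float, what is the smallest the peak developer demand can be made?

5

Early-start (UI form@1, API endpoint@1, Load test@3, Rollout@3) gives peak 8: d1:8  d2:5  d3:2  d4:2  d5:1  d6:1  d7:0  d8:0  d9:0.
Shift API endpoint→3.
Schedule UI form@1, API endpoint@3, Load test@3, Rollout@3: d1:5  d2:5  d3:5  d4:2  d5:1  d6:1  d7:0  d8:0  d9:0 — peak 5.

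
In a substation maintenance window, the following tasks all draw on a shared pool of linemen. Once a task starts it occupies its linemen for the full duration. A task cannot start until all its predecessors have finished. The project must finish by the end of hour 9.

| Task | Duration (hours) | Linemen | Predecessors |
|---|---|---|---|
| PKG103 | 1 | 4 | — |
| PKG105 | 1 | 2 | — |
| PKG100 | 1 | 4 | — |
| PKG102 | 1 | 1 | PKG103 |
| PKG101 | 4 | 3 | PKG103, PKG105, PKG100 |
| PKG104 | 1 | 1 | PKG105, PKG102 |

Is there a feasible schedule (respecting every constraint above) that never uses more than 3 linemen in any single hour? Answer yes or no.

no

The minimum achievable peak is 4; 3 < 4, so no feasible schedule stays within the cap.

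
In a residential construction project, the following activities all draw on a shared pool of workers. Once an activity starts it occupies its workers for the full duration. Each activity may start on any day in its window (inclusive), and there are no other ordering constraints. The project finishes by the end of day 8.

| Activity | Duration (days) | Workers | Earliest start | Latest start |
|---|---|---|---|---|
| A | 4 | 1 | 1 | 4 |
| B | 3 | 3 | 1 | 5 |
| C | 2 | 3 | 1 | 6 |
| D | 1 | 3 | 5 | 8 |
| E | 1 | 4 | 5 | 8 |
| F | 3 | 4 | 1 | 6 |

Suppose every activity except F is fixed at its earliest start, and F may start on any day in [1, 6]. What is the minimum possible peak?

7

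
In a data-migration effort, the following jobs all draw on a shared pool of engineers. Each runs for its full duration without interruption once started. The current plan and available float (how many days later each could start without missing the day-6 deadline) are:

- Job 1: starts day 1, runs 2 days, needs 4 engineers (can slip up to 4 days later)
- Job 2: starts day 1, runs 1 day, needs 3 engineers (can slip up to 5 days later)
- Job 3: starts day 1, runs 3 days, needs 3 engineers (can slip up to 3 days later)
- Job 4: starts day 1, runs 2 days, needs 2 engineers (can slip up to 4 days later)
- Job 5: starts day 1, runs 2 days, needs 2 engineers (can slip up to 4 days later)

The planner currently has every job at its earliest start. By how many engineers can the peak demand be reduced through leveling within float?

Early-start peak: d1:14  d2:11  d3:3  d4:0  d5:0  d6:0 ⇒ 14.
Leveled (Job 1@1, Job 2@3, Job 3@4, Job 4@3, Job 5@5): d1:4  d2:4  d3:5  d4:5  d5:5  d6:5 ⇒ 5.
Reduction 14 − 5 = 9.

9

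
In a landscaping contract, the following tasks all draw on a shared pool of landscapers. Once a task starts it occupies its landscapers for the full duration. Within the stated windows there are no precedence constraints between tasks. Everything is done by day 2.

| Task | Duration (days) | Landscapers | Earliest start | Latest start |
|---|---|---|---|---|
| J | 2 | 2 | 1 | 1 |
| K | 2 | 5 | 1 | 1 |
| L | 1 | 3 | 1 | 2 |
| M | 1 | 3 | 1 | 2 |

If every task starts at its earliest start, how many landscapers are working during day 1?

13

At early start, day 1 has: J, K, L, M.
Demand: 2 + 5 + 3 + 3 = 13.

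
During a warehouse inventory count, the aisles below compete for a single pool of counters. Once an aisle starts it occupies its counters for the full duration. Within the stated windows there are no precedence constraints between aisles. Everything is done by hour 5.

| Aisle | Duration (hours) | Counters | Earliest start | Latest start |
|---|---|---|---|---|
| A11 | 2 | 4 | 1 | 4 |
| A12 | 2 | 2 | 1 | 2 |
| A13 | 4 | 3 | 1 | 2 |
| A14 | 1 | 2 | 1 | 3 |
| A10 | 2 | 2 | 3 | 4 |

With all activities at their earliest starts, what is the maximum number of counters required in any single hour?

11

Early-start schedule: A11@1, A12@1, A13@1, A14@1, A10@3.
Load per hour: hour 1: 11, hour 2: 9, hour 3: 5, hour 4: 5, hour 5: 0.
Peak is 11.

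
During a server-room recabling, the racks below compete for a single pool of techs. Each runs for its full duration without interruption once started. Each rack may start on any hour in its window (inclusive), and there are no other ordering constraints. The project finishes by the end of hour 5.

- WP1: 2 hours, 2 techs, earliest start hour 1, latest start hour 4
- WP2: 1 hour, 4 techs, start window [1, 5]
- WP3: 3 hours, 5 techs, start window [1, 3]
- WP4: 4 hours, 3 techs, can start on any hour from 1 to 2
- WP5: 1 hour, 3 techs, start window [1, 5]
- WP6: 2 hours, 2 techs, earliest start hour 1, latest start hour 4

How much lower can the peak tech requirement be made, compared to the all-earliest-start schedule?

Early-start peak: h1:19  h2:12  h3:8  h4:3  h5:0 ⇒ 19.
Leveled (WP1@1, WP2@1, WP3@2, WP4@1, WP5@5, WP6@3): h1:9  h2:10  h3:10  h4:10  h5:3 ⇒ 10.
Reduction 19 − 10 = 9.

9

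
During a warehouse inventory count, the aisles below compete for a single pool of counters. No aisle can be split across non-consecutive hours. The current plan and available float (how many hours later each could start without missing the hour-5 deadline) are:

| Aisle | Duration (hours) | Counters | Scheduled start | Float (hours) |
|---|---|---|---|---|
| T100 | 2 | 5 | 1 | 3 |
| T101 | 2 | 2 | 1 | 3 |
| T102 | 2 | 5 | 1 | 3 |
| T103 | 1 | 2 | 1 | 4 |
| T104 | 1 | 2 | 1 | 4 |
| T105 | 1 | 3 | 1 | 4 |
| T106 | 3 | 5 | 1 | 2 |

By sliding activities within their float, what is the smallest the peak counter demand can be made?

10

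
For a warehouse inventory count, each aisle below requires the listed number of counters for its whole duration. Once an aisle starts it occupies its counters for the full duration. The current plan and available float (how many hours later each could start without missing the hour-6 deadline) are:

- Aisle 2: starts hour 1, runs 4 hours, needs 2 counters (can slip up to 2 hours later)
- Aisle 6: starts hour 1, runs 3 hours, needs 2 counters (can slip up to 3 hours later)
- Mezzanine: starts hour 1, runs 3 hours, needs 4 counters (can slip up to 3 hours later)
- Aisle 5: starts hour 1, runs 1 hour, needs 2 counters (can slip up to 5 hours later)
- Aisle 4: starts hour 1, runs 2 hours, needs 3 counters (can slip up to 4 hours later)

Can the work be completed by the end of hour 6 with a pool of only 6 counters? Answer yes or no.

yes

Schedule Aisle 2@1, Aisle 6@4, Mezzanine@1, Aisle 5@4, Aisle 4@5: h1:6  h2:6  h3:6  h4:6  h5:5  h6:5 — peak 6 ≤ 6.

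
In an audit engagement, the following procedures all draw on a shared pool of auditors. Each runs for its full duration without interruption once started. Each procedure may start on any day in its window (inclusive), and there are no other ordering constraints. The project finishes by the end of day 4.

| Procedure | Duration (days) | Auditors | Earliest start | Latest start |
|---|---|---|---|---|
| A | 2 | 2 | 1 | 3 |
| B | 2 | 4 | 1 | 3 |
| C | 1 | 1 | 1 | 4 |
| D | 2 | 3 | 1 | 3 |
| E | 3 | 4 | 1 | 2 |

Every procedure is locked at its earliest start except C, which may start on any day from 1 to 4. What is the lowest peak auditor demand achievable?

C@1: d1:14  d2:13  d3:4  d4:0 → peak 14
C@2: d1:13  d2:14  d3:4  d4:0 → peak 14
C@3: d1:13  d2:13  d3:5  d4:0 → peak 13
C@4: d1:13  d2:13  d3:4  d4:1 → peak 13
Best is C@3, peak 13.

13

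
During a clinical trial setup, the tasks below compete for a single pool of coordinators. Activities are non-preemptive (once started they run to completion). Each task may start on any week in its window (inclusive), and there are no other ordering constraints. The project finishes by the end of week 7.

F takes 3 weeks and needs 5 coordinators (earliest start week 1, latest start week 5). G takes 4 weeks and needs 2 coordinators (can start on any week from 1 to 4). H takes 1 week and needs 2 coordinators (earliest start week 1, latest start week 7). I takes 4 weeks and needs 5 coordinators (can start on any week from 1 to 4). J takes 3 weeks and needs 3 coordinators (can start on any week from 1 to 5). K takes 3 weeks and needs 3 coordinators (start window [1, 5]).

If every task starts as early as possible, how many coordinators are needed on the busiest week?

Early-start schedule: F@1, G@1, H@1, I@1, J@1, K@1.
Load per week: week 1: 20, week 2: 18, week 3: 18, week 4: 7, week 5: 0, week 6: 0, week 7: 0.
Peak is 20.

20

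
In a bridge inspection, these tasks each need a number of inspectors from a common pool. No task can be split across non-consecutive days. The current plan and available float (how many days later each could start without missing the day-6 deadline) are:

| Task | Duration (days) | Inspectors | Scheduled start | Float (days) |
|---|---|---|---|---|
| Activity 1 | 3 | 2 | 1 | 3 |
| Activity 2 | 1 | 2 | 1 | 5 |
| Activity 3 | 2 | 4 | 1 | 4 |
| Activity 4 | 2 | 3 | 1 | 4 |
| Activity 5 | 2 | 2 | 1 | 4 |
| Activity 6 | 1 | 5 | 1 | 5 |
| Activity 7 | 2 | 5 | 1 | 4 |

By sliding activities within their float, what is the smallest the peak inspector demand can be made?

7

Early-start (Activity 1@1, Activity 2@1, Activity 3@1, Activity 4@1, Activity 5@1, Activity 6@1, Activity 7@1) gives peak 23: d1:23  d2:16  d3:2  d4:0  d5:0  d6:0.
Shift Activity 2→3, Activity 3→4, Activity 4→3, Activity 5→5, Activity 6→6.
Schedule Activity 1@1, Activity 2@3, Activity 3@4, Activity 4@3, Activity 5@5, Activity 6@6, Activity 7@1: d1:7  d2:7  d3:7  d4:7  d5:6  d6:7 — peak 7.
Total inspector-days = 41 over 6 days ⇒ peak ≥ ⌈41/6⌉ = 7, so 7 is optimal.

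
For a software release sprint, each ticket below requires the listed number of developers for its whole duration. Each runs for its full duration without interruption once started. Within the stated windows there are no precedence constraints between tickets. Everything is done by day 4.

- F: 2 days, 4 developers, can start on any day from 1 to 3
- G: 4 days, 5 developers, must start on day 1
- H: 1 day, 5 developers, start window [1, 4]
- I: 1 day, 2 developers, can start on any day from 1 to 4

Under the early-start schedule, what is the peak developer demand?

16

Early-start schedule: F@1, G@1, H@1, I@1.
Load per day: day 1: 16, day 2: 9, day 3: 5, day 4: 5.
Peak is 16.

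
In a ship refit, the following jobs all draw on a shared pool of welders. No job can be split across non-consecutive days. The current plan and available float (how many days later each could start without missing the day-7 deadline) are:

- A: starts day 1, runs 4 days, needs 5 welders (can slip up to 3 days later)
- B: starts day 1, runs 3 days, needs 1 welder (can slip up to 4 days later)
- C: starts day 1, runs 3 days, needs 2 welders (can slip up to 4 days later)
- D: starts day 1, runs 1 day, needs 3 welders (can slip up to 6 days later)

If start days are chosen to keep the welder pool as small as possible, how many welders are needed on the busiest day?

Early-start (A@1, B@1, C@1, D@1) gives peak 11: d1:11  d2:8  d3:8  d4:5  d5:0  d6:0  d7:0.
Shift C→5, D→5.
Schedule A@1, B@1, C@5, D@5: d1:6  d2:6  d3:6  d4:5  d5:5  d6:2  d7:2 — peak 6.

6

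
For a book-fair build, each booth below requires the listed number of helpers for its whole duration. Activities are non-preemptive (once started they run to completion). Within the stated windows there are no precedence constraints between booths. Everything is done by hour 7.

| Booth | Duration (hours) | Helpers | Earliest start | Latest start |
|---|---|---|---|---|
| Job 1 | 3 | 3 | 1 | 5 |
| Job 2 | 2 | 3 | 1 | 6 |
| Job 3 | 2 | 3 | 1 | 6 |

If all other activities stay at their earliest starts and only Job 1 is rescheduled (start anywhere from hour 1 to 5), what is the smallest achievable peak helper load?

Job 1@1: h1:9  h2:9  h3:3  h4:0  h5:0  h6:0  h7:0 → peak 9
Job 1@2: h1:6  h2:9  h3:3  h4:3  h5:0  h6:0  h7:0 → peak 9
Job 1@3: h1:6  h2:6  h3:3  h4:3  h5:3  h6:0  h7:0 → peak 6
Job 1@4: h1:6  h2:6  h3:0  h4:3  h5:3  h6:3  h7:0 → peak 6
Job 1@5: h1:6  h2:6  h3:0  h4:0  h5:3  h6:3  h7:3 → peak 6
Best is Job 1@3, peak 6.

6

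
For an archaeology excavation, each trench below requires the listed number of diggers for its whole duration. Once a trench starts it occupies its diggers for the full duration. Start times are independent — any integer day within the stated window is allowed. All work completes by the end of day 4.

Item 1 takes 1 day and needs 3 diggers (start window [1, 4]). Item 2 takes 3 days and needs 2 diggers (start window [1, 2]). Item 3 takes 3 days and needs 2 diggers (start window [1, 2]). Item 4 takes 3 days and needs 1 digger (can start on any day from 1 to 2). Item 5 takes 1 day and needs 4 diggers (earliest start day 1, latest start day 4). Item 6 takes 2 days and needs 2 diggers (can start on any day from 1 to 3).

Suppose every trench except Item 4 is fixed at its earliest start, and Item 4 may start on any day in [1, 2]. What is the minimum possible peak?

Item 4@1: d1:14  d2:7  d3:5  d4:0 → peak 14
Item 4@2: d1:13  d2:7  d3:5  d4:1 → peak 13
Best is Item 4@2, peak 13.

13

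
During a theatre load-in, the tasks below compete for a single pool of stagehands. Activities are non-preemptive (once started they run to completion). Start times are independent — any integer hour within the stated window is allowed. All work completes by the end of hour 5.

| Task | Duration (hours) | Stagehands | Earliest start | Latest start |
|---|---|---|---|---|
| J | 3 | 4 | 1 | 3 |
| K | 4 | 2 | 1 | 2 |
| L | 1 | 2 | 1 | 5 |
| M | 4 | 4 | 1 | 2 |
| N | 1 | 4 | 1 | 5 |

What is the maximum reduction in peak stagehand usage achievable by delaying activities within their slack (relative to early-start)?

6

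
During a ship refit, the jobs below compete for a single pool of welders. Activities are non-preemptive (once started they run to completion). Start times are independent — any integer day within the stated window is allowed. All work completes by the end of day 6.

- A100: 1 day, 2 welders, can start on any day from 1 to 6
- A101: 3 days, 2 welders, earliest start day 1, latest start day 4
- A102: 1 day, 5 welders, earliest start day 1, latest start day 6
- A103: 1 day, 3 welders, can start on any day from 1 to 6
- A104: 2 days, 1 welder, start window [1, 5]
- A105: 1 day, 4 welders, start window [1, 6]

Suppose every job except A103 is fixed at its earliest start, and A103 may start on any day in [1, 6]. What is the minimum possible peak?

A103@1: d1:17  d2:3  d3:2  d4:0  d5:0  d6:0 → peak 17
A103@2: d1:14  d2:6  d3:2  d4:0  d5:0  d6:0 → peak 14
A103@3: d1:14  d2:3  d3:5  d4:0  d5:0  d6:0 → peak 14
A103@4: d1:14  d2:3  d3:2  d4:3  d5:0  d6:0 → peak 14
A103@5: d1:14  d2:3  d3:2  d4:0  d5:3  d6:0 → peak 14
A103@6: d1:14  d2:3  d3:2  d4:0  d5:0  d6:3 → peak 14
Best is A103@2, peak 14.

14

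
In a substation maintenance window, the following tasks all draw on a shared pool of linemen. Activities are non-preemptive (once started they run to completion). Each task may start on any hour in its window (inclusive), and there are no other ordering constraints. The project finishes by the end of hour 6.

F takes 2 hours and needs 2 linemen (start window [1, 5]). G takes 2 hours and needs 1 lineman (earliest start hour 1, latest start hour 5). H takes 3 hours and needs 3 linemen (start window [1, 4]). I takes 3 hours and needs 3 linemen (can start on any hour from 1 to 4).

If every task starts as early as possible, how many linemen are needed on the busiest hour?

Early-start schedule: F@1, G@1, H@1, I@1.
Load per hour: hour 1: 9, hour 2: 9, hour 3: 6, hour 4: 0, hour 5: 0, hour 6: 0.
Peak is 9.

9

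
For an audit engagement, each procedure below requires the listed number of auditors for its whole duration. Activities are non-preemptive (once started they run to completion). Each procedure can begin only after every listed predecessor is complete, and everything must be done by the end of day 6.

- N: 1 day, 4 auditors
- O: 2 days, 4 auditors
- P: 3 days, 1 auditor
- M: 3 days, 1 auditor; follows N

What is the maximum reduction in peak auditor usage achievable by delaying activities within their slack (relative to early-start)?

5

Early-start peak: d1:9  d2:6  d3:2  d4:1  d5:0  d6:0 ⇒ 9.
Leveled (N@1, O@2, P@4, M@4): d1:4  d2:4  d3:4  d4:2  d5:2  d6:2 ⇒ 4.
Reduction 9 − 4 = 5.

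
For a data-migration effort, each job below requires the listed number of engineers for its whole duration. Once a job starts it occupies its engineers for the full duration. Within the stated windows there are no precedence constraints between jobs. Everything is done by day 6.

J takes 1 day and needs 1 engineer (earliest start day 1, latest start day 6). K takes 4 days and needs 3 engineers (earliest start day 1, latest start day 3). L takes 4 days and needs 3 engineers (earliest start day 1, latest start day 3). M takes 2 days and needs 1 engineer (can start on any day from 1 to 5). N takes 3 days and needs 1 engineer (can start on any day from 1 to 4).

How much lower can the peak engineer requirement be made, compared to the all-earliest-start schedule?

2

Early-start peak: d1:9  d2:8  d3:7  d4:6  d5:0  d6:0 ⇒ 9.
Leveled (J@1, K@1, L@1, M@2, N@4): d1:7  d2:7  d3:7  d4:7  d5:1  d6:1 ⇒ 7.
Reduction 9 − 7 = 2.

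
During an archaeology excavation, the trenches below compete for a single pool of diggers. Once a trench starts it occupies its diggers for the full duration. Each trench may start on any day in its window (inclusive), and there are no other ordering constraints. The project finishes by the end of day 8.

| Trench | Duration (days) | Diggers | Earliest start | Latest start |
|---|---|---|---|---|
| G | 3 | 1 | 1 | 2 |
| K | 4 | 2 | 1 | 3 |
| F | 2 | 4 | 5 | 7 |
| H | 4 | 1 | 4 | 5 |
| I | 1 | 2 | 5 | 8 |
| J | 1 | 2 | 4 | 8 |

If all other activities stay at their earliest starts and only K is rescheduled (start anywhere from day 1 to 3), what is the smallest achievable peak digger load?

K@1: d1:3  d2:3  d3:3  d4:5  d5:7  d6:5  d7:1  d8:0 → peak 7
K@2: d1:1  d2:3  d3:3  d4:5  d5:9  d6:5  d7:1  d8:0 → peak 9
K@3: d1:1  d2:1  d3:3  d4:5  d5:9  d6:7  d7:1  d8:0 → peak 9
Best is K@1, peak 7.

7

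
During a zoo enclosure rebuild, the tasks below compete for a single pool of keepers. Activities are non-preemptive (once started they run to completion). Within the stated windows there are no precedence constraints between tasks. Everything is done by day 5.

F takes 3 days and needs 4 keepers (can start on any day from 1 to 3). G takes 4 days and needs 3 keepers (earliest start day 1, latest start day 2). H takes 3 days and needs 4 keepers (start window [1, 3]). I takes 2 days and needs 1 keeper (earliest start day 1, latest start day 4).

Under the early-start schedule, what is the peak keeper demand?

12

Early-start schedule: F@1, G@1, H@1, I@1.
Load per day: day 1: 12, day 2: 12, day 3: 11, day 4: 3, day 5: 0.
Peak is 12.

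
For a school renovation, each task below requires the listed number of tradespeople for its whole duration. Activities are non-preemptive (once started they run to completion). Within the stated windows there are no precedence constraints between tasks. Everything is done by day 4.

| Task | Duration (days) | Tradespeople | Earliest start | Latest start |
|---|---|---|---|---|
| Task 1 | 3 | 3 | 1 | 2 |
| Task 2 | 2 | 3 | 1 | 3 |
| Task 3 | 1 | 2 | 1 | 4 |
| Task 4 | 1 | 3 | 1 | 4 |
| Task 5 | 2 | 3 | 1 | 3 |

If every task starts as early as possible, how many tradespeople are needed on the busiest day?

Early-start schedule: Task 1@1, Task 2@1, Task 3@1, Task 4@1, Task 5@1.
Load per day: day 1: 14, day 2: 9, day 3: 3, day 4: 0.
Peak is 14.

14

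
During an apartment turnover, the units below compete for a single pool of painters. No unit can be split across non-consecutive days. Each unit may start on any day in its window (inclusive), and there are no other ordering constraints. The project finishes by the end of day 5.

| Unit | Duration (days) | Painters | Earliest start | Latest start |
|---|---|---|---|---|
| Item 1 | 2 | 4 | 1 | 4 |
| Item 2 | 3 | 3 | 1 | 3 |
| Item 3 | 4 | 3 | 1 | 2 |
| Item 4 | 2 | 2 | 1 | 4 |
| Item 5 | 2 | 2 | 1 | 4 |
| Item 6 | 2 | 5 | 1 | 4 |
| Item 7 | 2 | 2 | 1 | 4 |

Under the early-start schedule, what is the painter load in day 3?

At early start, day 3 has: Item 2, Item 3.
Demand: 3 + 3 = 6.

6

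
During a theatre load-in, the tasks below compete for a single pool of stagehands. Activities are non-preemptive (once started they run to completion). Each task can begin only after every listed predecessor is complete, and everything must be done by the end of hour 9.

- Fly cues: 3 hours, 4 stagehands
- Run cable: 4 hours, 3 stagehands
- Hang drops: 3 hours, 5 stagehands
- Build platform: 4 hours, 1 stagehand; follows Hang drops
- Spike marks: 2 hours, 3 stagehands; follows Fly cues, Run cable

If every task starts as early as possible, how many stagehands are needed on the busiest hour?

12

Early-start schedule: Fly cues@1, Run cable@1, Hang drops@1, Build platform@4, Spike marks@5.
Load per hour: hour 1: 12, hour 2: 12, hour 3: 12, hour 4: 4, hour 5: 4, hour 6: 4, hour 7: 1, hour 8: 0, hour 9: 0.
Peak is 12.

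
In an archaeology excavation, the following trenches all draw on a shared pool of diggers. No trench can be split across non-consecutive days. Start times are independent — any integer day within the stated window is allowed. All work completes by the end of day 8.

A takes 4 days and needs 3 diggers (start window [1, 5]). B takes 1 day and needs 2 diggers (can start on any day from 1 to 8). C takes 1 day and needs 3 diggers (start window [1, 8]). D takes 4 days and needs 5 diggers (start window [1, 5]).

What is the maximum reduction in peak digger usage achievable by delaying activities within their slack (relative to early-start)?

7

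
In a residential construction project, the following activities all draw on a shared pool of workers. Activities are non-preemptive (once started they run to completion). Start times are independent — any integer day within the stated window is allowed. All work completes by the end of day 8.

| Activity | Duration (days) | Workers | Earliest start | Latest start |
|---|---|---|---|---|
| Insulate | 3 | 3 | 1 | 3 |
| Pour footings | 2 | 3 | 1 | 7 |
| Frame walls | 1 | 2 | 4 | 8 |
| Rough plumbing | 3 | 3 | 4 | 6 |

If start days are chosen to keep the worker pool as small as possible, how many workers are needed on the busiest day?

Early-start (Insulate@1, Pour footings@1, Frame walls@4, Rough plumbing@4) gives peak 6: d1:6  d2:6  d3:3  d4:5  d5:3  d6:3  d7:0  d8:0.
Shift Pour footings→4, Rough plumbing→6.
Schedule Insulate@1, Pour footings@4, Frame walls@4, Rough plumbing@6: d1:3  d2:3  d3:3  d4:5  d5:3  d6:3  d7:3  d8:3 — peak 5.

5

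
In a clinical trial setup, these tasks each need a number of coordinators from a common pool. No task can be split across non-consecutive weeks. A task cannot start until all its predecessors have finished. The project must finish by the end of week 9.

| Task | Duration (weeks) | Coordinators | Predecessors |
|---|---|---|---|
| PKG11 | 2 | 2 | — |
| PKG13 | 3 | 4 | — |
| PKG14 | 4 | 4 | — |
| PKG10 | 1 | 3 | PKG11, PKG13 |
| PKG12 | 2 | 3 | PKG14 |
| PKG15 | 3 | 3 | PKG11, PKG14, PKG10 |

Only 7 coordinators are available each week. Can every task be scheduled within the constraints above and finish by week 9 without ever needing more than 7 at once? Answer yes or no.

The minimum achievable peak is 8; 7 < 8, so no feasible schedule stays within the cap.

no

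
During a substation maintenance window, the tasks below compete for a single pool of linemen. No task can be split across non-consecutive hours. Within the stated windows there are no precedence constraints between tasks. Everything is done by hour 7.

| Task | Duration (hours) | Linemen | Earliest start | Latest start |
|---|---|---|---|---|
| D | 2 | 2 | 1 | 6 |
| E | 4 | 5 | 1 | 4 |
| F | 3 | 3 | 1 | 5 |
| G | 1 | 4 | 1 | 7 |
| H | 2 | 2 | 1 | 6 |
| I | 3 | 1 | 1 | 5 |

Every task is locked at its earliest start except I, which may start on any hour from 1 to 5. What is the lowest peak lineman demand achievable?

I@1: h1:17  h2:13  h3:9  h4:5  h5:0  h6:0  h7:0 → peak 17
I@2: h1:16  h2:13  h3:9  h4:6  h5:0  h6:0  h7:0 → peak 16
I@3: h1:16  h2:12  h3:9  h4:6  h5:1  h6:0  h7:0 → peak 16
I@4: h1:16  h2:12  h3:8  h4:6  h5:1  h6:1  h7:0 → peak 16
I@5: h1:16  h2:12  h3:8  h4:5  h5:1  h6:1  h7:1 → peak 16
Best is I@2, peak 16.

16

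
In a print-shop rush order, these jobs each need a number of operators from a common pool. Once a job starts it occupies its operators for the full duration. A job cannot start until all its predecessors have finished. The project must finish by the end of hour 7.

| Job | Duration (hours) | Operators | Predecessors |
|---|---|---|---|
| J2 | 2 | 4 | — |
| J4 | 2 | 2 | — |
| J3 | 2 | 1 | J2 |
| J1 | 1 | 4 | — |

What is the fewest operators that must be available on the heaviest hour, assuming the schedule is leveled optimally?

4

Early-start (J2@1, J4@1, J3@3, J1@1) gives peak 10: h1:10  h2:6  h3:1  h4:1  h5:0  h6:0  h7:0.
Shift J4→3, J1→5.
Schedule J2@1, J4@3, J3@3, J1@5: h1:4  h2:4  h3:3  h4:3  h5:4  h6:0  h7:0 — peak 4.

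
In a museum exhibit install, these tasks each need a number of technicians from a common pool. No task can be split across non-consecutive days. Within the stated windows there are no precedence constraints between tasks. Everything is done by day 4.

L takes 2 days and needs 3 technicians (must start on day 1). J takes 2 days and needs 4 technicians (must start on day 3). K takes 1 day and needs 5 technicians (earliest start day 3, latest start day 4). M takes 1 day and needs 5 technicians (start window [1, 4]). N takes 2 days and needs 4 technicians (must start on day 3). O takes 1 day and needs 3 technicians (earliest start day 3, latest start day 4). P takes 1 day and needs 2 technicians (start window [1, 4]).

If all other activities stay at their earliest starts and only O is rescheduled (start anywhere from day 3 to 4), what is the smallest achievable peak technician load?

13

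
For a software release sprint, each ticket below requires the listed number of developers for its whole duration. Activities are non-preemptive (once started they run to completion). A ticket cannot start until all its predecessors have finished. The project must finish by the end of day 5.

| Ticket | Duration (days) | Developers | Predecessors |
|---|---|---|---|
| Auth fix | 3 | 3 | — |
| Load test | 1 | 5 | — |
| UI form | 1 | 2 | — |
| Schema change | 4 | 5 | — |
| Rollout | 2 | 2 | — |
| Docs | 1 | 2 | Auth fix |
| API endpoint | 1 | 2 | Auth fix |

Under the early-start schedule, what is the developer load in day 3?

At early start, day 3 has: Auth fix, Schema change.
Demand: 3 + 5 = 8.

8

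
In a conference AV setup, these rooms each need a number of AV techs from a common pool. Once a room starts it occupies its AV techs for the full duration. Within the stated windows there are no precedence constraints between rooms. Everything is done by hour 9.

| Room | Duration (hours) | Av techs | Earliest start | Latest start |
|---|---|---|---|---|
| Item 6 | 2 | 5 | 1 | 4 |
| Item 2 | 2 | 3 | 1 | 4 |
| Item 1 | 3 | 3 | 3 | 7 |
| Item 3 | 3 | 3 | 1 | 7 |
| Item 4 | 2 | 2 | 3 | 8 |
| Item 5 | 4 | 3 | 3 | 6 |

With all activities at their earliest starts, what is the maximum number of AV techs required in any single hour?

11

Early-start schedule: Item 6@1, Item 2@1, Item 1@3, Item 3@1, Item 4@3, Item 5@3.
Load per hour: hour 1: 11, hour 2: 11, hour 3: 11, hour 4: 8, hour 5: 6, hour 6: 3, hour 7: 0, hour 8: 0, hour 9: 0.
Peak is 11.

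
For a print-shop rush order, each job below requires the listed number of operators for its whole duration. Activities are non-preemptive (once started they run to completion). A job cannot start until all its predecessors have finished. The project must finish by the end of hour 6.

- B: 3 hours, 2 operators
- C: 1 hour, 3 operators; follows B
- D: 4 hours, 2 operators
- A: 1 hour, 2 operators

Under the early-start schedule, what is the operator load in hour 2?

At early start, hour 2 has: B, D.
Demand: 2 + 2 = 4.

4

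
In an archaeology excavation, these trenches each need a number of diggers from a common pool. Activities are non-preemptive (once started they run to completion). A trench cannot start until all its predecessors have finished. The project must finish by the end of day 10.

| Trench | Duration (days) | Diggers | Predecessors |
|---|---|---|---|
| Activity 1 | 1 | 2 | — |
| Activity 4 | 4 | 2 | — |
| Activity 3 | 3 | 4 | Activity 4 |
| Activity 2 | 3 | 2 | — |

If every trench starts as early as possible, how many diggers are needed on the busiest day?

Early-start schedule: Activity 1@1, Activity 4@1, Activity 3@5, Activity 2@1.
Load per day: day 1: 6, day 2: 4, day 3: 4, day 4: 2, day 5: 4, day 6: 4, day 7: 4, day 8: 0, day 9: 0, day 10: 0.
Peak is 6.

6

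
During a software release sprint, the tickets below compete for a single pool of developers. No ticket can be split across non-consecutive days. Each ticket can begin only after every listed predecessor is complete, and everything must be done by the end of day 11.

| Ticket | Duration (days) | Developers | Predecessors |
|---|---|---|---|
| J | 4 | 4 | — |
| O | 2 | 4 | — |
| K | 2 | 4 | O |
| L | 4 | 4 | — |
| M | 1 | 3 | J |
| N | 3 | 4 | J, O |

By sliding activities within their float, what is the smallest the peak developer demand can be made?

8

Early-start (J@1, O@1, K@3, L@1, M@5, N@5) gives peak 12: d1:12  d2:12  d3:12  d4:12  d5:7  d6:4  d7:4  d8:0  d9:0  d10:0  d11:0.
Shift L→5, N→6.
Schedule J@1, O@1, K@3, L@5, M@5, N@6: d1:8  d2:8  d3:8  d4:8  d5:7  d6:8  d7:8  d8:8  d9:0  d10:0  d11:0 — peak 8.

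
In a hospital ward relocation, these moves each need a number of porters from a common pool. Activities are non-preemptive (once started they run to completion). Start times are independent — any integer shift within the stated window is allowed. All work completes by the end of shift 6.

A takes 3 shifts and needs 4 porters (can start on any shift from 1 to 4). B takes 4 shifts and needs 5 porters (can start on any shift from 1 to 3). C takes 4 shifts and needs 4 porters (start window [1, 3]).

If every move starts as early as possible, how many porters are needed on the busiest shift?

13

Early-start schedule: A@1, B@1, C@1.
Load per shift: shift 1: 13, shift 2: 13, shift 3: 13, shift 4: 9, shift 5: 0, shift 6: 0.
Peak is 13.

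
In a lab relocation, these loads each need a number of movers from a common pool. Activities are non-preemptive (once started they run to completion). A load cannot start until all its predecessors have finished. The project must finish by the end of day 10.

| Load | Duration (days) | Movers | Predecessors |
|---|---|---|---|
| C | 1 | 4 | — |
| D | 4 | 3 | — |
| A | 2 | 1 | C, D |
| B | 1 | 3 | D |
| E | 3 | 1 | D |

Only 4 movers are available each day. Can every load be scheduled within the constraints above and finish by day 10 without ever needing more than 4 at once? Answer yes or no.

yes

Schedule C@1, D@2, A@6, B@6, E@7: d1:4  d2:3  d3:3  d4:3  d5:3  d6:4  d7:2  d8:1  d9:1  d10:0 — peak 4 ≤ 4.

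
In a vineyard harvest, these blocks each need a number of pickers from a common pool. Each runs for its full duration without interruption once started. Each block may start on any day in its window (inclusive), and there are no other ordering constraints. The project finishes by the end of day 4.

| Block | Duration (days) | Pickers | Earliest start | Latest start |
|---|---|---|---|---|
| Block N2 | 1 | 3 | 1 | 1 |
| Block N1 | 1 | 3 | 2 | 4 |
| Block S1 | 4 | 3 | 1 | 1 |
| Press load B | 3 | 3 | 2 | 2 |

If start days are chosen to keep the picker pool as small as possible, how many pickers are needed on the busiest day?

Schedule Block N2@1, Block N1@2, Block S1@1, Press load B@2: d1:6  d2:9  d3:6  d4:6 — peak 9.
No arrangement of the 3 feasible schedules does better.

9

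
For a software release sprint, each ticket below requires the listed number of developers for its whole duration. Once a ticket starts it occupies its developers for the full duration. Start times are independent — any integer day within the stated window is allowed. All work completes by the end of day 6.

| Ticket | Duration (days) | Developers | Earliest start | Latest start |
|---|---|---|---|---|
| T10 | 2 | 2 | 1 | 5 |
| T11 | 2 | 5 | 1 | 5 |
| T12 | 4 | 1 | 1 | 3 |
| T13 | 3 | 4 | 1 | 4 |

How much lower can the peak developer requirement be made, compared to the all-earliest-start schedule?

6

Early-start peak: d1:12  d2:12  d3:5  d4:1  d5:0  d6:0 ⇒ 12.
Leveled (T10@1, T11@4, T12@3, T13@1): d1:6  d2:6  d3:5  d4:6  d5:6  d6:1 ⇒ 6.
Reduction 12 − 6 = 6.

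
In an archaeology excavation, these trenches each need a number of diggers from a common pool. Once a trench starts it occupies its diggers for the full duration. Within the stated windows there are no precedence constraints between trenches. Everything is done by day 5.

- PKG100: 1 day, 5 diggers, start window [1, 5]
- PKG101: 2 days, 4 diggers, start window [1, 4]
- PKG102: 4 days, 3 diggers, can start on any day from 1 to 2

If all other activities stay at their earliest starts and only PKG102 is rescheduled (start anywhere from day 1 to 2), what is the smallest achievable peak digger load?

PKG102@1: d1:12  d2:7  d3:3  d4:3  d5:0 → peak 12
PKG102@2: d1:9  d2:7  d3:3  d4:3  d5:3 → peak 9
Best is PKG102@2, peak 9.

9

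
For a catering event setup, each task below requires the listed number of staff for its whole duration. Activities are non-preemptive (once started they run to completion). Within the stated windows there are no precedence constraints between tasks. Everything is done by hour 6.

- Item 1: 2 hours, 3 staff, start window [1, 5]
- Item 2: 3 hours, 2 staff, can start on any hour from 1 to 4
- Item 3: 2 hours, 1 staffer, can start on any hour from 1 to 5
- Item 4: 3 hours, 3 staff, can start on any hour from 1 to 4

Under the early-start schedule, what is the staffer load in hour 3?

5

At early start, hour 3 has: Item 2, Item 4.
Demand: 2 + 3 = 5.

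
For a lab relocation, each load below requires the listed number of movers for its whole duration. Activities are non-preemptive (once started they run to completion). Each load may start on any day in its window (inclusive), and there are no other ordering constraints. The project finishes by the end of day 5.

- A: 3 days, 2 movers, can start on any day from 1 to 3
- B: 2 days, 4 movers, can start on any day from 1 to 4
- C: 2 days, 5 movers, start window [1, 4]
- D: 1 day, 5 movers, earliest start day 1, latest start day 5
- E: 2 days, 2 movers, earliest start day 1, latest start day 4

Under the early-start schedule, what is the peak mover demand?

Early-start schedule: A@1, B@1, C@1, D@1, E@1.
Load per day: day 1: 18, day 2: 13, day 3: 2, day 4: 0, day 5: 0.
Peak is 18.

18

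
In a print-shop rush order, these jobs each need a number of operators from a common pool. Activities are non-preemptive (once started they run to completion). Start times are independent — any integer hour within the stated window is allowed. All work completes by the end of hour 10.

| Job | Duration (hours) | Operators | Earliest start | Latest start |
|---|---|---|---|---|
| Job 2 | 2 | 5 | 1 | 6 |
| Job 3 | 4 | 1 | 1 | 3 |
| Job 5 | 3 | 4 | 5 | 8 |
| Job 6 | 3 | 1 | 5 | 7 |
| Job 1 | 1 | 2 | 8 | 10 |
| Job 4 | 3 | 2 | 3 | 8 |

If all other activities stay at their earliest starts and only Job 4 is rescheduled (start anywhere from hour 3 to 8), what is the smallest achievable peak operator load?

6

Job 4@3: h1:6  h2:6  h3:3  h4:3  h5:7  h6:5  h7:5  h8:2  h9:0  h10:0 → peak 7
Job 4@4: h1:6  h2:6  h3:1  h4:3  h5:7  h6:7  h7:5  h8:2  h9:0  h10:0 → peak 7
Job 4@5: h1:6  h2:6  h3:1  h4:1  h5:7  h6:7  h7:7  h8:2  h9:0  h10:0 → peak 7
Job 4@6: h1:6  h2:6  h3:1  h4:1  h5:5  h6:7  h7:7  h8:4  h9:0  h10:0 → peak 7
Job 4@7: h1:6  h2:6  h3:1  h4:1  h5:5  h6:5  h7:7  h8:4  h9:2  h10:0 → peak 7
Job 4@8: h1:6  h2:6  h3:1  h4:1  h5:5  h6:5  h7:5  h8:4  h9:2  h10:2 → peak 6
Best is Job 4@8, peak 6.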